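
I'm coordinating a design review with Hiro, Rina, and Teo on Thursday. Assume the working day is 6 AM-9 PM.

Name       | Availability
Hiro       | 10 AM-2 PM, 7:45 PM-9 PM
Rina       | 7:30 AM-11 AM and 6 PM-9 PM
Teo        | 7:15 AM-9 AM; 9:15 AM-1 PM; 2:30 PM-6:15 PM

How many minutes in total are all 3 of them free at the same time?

60

Hiro ∩ Rina: 10:00-11:00, 19:45-21:00.
Hiro ∩ Rina ∩ Teo: 10:00-11:00.
Those are the intersection windows.
That's a single block of 60 minutes.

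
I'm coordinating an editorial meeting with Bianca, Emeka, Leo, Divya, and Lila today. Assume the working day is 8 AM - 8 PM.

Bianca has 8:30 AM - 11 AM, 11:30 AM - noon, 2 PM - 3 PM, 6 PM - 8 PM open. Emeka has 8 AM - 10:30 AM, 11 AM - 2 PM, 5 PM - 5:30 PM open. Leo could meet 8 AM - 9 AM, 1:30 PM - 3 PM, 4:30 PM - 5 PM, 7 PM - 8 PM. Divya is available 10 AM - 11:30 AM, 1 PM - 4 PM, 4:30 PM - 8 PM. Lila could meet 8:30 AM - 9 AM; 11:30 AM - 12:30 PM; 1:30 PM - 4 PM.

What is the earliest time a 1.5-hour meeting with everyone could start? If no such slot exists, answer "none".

none

Bianca ∩ Emeka: 08:30-10:30, 11:30-12:00.
Bianca ∩ Emeka ∩ Leo: 08:30-09:00.
Bianca ∩ Emeka ∩ Leo ∩ Divya: ∅.
Bianca ∩ Emeka ∩ Leo ∩ Divya ∩ Lila: ∅.
There is no time when everyone is free.
No common window is at least 90 minutes long.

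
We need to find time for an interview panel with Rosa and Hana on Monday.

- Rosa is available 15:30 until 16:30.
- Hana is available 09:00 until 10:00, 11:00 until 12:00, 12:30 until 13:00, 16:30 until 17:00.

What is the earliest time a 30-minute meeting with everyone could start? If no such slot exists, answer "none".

Rosa ∩ Hana: ∅.
There is no time when everyone is free.
No common window is at least 30 minutes long.

none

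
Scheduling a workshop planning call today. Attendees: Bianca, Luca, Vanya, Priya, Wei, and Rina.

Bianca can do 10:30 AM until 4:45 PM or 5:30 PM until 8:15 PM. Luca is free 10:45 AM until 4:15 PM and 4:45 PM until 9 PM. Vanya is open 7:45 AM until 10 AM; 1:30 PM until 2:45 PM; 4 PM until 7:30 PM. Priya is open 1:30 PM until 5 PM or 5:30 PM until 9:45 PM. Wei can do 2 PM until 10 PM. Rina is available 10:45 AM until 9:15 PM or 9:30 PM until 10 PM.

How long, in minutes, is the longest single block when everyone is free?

120

Bianca ∩ Luca: 10:45-16:15, 17:30-20:15.
Bianca ∩ Luca ∩ Vanya: 13:30-14:45, 16:00-16:15, 17:30-19:30.
Bianca ∩ Luca ∩ Vanya ∩ Priya: 13:30-14:45, 16:00-16:15, 17:30-19:30.
Bianca ∩ Luca ∩ Vanya ∩ Priya ∩ Wei: 14:00-14:45, 16:00-16:15, 17:30-19:30.
Bianca ∩ Luca ∩ Vanya ∩ Priya ∩ Wei ∩ Rina: 14:00-14:45, 16:00-16:15, 17:30-19:30.
So the common availability across everyone is 14:00-14:45, 16:00-16:15, 17:30-19:30.
The longest is 17:30-19:30 at 120 minutes.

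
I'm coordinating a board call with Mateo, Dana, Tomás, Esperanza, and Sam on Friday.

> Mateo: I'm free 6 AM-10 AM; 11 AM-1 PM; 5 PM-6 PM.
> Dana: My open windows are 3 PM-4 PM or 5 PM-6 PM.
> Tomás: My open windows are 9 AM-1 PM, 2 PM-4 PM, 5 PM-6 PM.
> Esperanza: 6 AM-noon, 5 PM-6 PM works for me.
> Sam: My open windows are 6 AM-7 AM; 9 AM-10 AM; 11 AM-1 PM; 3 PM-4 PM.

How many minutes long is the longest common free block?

Mateo ∩ Dana: 17:00-18:00.
Mateo ∩ Dana ∩ Tomás: 17:00-18:00.
Mateo ∩ Dana ∩ Tomás ∩ Esperanza: 17:00-18:00.
Mateo ∩ Dana ∩ Tomás ∩ Esperanza ∩ Sam: ∅.
There is no time when everyone is free.
No common window exists, so the longest block is 0 minutes.

0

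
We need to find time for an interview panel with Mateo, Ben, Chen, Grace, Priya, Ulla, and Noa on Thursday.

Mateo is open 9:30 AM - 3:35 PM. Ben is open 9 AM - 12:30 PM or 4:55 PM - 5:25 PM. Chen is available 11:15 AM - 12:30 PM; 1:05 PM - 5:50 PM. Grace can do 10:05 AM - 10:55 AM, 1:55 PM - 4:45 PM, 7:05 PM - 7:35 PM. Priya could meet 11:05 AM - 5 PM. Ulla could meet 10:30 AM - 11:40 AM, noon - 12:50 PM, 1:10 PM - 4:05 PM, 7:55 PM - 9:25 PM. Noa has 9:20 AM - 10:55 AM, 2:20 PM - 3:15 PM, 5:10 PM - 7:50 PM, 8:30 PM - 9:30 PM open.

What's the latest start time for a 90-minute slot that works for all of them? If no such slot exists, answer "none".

none

Mateo ∩ Ben: 09:30-12:30.
Mateo ∩ Ben ∩ Chen: 11:15-12:30.
Mateo ∩ Ben ∩ Chen ∩ Grace: ∅.
Mateo ∩ Ben ∩ Chen ∩ Grace ∩ Priya: ∅.
Mateo ∩ Ben ∩ Chen ∩ Grace ∩ Priya ∩ Ulla: ∅.
Mateo ∩ Ben ∩ Chen ∩ Grace ∩ Priya ∩ Ulla ∩ Noa: ∅.
There is no time when everyone is free.
No common window is at least 90 minutes long.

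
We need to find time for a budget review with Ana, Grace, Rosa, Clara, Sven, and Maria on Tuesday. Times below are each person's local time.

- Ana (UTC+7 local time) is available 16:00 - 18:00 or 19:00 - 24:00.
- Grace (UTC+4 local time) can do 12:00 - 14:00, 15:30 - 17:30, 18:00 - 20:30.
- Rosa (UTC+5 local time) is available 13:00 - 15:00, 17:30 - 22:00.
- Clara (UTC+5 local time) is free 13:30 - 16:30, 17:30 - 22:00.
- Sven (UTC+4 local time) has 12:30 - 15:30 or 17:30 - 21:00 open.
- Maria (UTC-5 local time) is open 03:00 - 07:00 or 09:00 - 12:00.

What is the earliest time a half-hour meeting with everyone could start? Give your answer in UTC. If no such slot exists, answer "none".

Ana in UTC: 09:00-11:00, 12:00-17:00 (subtract 7h to convert from UTC+7).
Grace in UTC: 08:00-10:00, 11:30-13:30, 14:00-16:30 (subtract 4h to convert from UTC+4).
Rosa in UTC: 08:00-10:00, 12:30-17:00 (subtract 5h to convert from UTC+5).
Clara in UTC: 08:30-11:30, 12:30-17:00 (subtract 5h to convert from UTC+5).
Sven in UTC: 08:30-11:30, 13:30-17:00 (subtract 4h to convert from UTC+4).
Maria in UTC: 08:00-12:00, 14:00-17:00 (add 5h to convert from UTC-5).
Ana ∩ Grace: 09:00-10:00, 12:00-13:30, 14:00-16:30.
Ana ∩ Grace ∩ Rosa: 09:00-10:00, 12:30-13:30, 14:00-16:30.
Ana ∩ Grace ∩ Rosa ∩ Clara: 09:00-10:00, 12:30-13:30, 14:00-16:30.
Ana ∩ Grace ∩ Rosa ∩ Clara ∩ Sven: 09:00-10:00, 14:00-16:30.
Ana ∩ Grace ∩ Rosa ∩ Clara ∩ Sven ∩ Maria: 09:00-10:00, 14:00-16:30.
Those are the intersection windows.
The first common window of at least 30 minutes is 09:00-10:00, so the earliest start is 09:00.

09:00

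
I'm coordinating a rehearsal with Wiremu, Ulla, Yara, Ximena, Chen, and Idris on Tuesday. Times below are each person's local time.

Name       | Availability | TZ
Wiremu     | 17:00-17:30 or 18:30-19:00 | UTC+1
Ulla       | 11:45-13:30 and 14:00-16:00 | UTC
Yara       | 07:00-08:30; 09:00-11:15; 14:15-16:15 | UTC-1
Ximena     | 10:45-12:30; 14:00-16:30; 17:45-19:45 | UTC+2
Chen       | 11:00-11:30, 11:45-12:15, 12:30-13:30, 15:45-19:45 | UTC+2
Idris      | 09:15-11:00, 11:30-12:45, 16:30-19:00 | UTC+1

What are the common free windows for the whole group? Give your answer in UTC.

none

Wiremu in UTC: 16:00-16:30, 17:30-18:00 (subtract 1h to convert from UTC+1).
Ulla in UTC: 11:45-13:30, 14:00-16:00.
Yara in UTC: 08:00-09:30, 10:00-12:15, 15:15-17:15 (add 1h to convert from UTC-1).
Ximena in UTC: 08:45-10:30, 12:00-14:30, 15:45-17:45 (subtract 2h to convert from UTC+2).
Chen in UTC: 09:00-09:30, 09:45-10:15, 10:30-11:30, 13:45-17:45 (subtract 2h to convert from UTC+2).
Idris in UTC: 08:15-10:00, 10:30-11:45, 15:30-18:00 (subtract 1h to convert from UTC+1).
Wiremu ∩ Ulla: ∅.
Wiremu ∩ Ulla ∩ Yara: ∅.
Wiremu ∩ Ulla ∩ Yara ∩ Ximena: ∅.
Wiremu ∩ Ulla ∩ Yara ∩ Ximena ∩ Chen: ∅.
Wiremu ∩ Ulla ∩ Yara ∩ Ximena ∩ Chen ∩ Idris: ∅.
There is no time when everyone is free.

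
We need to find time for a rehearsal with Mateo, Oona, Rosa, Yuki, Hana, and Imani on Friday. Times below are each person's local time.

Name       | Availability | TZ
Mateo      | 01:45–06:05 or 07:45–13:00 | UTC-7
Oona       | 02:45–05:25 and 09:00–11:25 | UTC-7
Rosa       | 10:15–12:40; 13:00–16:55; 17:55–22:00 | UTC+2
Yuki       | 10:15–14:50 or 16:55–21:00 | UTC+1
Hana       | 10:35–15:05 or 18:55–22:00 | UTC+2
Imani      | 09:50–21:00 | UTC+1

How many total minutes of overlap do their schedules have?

230

Mateo in UTC: 08:45-13:05, 14:45-20:00 (add 7h to convert from UTC-7).
Oona in UTC: 09:45-12:25, 16:00-18:25 (add 7h to convert from UTC-7).
Rosa in UTC: 08:15-10:40, 11:00-14:55, 15:55-20:00 (subtract 2h to convert from UTC+2).
Yuki in UTC: 09:15-13:50, 15:55-20:00 (subtract 1h to convert from UTC+1).
Hana in UTC: 08:35-13:05, 16:55-20:00 (subtract 2h to convert from UTC+2).
Imani in UTC: 08:50-20:00 (subtract 1h to convert from UTC+1).
Mateo ∩ Oona: 09:45-12:25, 16:00-18:25.
Mateo ∩ Oona ∩ Rosa: 09:45-10:40, 11:00-12:25, 16:00-18:25.
Mateo ∩ Oona ∩ Rosa ∩ Yuki: 09:45-10:40, 11:00-12:25, 16:00-18:25.
Mateo ∩ Oona ∩ Rosa ∩ Yuki ∩ Hana: 09:45-10:40, 11:00-12:25, 16:55-18:25.
Mateo ∩ Oona ∩ Rosa ∩ Yuki ∩ Hana ∩ Imani: 09:45-10:40, 11:00-12:25, 16:55-18:25.
Summing the common windows: 55 + 85 + 90 = 230 minutes.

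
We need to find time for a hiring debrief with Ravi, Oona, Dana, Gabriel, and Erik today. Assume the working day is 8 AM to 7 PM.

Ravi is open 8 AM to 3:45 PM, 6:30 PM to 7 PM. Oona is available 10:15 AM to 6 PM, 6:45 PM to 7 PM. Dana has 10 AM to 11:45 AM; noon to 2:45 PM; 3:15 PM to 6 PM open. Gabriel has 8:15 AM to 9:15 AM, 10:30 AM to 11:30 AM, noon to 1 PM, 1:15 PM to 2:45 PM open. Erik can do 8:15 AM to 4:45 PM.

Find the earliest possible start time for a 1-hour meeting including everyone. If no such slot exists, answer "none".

10:30

Ravi ∩ Oona: 10:15-15:45, 18:45-19:00.
Ravi ∩ Oona ∩ Dana: 10:15-11:45, 12:00-14:45, 15:15-15:45.
Ravi ∩ Oona ∩ Dana ∩ Gabriel: 10:30-11:30, 12:00-13:00, 13:15-14:45.
Ravi ∩ Oona ∩ Dana ∩ Gabriel ∩ Erik: 10:30-11:30, 12:00-13:00, 13:15-14:45.
Those are the intersection windows.
The first common window of at least 60 minutes is 10:30-11:30, so the earliest start is 10:30.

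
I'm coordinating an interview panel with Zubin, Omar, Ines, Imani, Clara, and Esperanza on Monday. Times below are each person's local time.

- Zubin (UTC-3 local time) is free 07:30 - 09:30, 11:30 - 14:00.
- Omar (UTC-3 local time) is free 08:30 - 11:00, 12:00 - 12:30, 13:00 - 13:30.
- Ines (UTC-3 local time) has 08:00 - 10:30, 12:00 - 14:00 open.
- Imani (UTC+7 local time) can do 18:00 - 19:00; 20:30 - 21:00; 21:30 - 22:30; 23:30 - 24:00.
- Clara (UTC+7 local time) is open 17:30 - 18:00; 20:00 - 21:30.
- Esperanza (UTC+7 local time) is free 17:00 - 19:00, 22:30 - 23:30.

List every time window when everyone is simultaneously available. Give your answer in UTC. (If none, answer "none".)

none

Zubin in UTC: 10:30-12:30, 14:30-17:00 (add 3h to convert from UTC-3).
Omar in UTC: 11:30-14:00, 15:00-15:30, 16:00-16:30 (add 3h to convert from UTC-3).
Ines in UTC: 11:00-13:30, 15:00-17:00 (add 3h to convert from UTC-3).
Imani in UTC: 11:00-12:00, 13:30-14:00, 14:30-15:30, 16:30-17:00 (subtract 7h to convert from UTC+7).
Clara in UTC: 10:30-11:00, 13:00-14:30 (subtract 7h to convert from UTC+7).
Esperanza in UTC: 10:00-12:00, 15:30-16:30 (subtract 7h to convert from UTC+7).
Zubin ∩ Omar: 11:30-12:30, 15:00-15:30, 16:00-16:30.
Zubin ∩ Omar ∩ Ines: 11:30-12:30, 15:00-15:30, 16:00-16:30.
Zubin ∩ Omar ∩ Ines ∩ Imani: 11:30-12:00, 15:00-15:30.
Zubin ∩ Omar ∩ Ines ∩ Imani ∩ Clara: ∅.
Zubin ∩ Omar ∩ Ines ∩ Imani ∩ Clara ∩ Esperanza: ∅.
There is no time when everyone is free.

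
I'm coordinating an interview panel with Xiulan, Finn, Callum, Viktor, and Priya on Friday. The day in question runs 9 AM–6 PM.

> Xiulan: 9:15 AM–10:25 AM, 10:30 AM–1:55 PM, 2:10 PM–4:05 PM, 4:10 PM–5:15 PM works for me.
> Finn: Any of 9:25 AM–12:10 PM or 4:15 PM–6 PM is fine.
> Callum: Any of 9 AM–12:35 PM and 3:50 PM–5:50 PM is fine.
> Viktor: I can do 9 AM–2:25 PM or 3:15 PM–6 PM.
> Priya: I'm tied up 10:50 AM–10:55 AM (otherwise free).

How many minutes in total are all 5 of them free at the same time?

215

Xiulan free: 09:15-10:25, 10:30-13:55, 14:10-16:05, 16:10-17:15.
Finn free: 09:25-12:10, 16:15-18:00.
Callum free: 09:00-12:35, 15:50-17:50.
Viktor free: 09:00-14:25, 15:15-18:00.
Priya free: 09:00-10:50, 10:55-18:00 (invert busy blocks within the working day).
Xiulan ∩ Finn: 09:25-10:25, 10:30-12:10, 16:15-17:15.
Xiulan ∩ Finn ∩ Callum: 09:25-10:25, 10:30-12:10, 16:15-17:15.
Xiulan ∩ Finn ∩ Callum ∩ Viktor: 09:25-10:25, 10:30-12:10, 16:15-17:15.
Xiulan ∩ Finn ∩ Callum ∩ Viktor ∩ Priya: 09:25-10:25, 10:30-10:50, 10:55-12:10, 16:15-17:15.
Summing the common windows: 60 + 20 + 75 + 60 = 215 minutes.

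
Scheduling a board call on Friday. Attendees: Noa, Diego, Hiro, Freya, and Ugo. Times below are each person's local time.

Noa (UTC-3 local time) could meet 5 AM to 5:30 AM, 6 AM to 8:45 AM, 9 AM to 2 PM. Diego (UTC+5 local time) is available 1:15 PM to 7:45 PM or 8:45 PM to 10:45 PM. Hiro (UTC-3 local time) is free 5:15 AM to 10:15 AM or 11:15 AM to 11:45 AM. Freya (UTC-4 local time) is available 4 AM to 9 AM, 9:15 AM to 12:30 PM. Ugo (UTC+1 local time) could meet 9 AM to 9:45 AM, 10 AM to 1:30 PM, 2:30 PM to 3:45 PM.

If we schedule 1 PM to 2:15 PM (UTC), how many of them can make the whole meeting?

2

Noa in UTC: 08:00-08:30, 09:00-11:45, 12:00-17:00 (add 3h to convert from UTC-3).
Diego in UTC: 08:15-14:45, 15:45-17:45 (subtract 5h to convert from UTC+5).
Hiro in UTC: 08:15-13:15, 14:15-14:45 (add 3h to convert from UTC-3).
Freya in UTC: 08:00-13:00, 13:15-16:30 (add 4h to convert from UTC-4).
Ugo in UTC: 08:00-08:45, 09:00-12:30, 13:30-14:45 (subtract 1h to convert from UTC+1).
Noa and Diego can make the full 13:00-14:15 slot — that's 2.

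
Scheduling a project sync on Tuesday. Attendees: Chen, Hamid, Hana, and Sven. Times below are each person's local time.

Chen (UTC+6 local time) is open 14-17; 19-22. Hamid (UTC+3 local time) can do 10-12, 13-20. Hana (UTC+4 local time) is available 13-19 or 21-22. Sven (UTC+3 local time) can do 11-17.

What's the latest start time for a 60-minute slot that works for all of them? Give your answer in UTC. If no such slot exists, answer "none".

13:00

Chen in UTC: 08:00-11:00, 13:00-16:00 (subtract 6h to convert from UTC+6).
Hamid in UTC: 07:00-09:00, 10:00-17:00 (subtract 3h to convert from UTC+3).
Hana in UTC: 09:00-15:00, 17:00-18:00 (subtract 4h to convert from UTC+4).
Sven in UTC: 08:00-14:00 (subtract 3h to convert from UTC+3).
Chen ∩ Hamid: 08:00-09:00, 10:00-11:00, 13:00-16:00.
Chen ∩ Hamid ∩ Hana: 10:00-11:00, 13:00-15:00.
Chen ∩ Hamid ∩ Hana ∩ Sven: 10:00-11:00, 13:00-14:00.
So the common availability across everyone is 10:00-11:00, 13:00-14:00.
The last common window of at least 60 minutes is 13:00-14:00; a 60-minute meeting can start as late as 13:00 and still end by 14:00.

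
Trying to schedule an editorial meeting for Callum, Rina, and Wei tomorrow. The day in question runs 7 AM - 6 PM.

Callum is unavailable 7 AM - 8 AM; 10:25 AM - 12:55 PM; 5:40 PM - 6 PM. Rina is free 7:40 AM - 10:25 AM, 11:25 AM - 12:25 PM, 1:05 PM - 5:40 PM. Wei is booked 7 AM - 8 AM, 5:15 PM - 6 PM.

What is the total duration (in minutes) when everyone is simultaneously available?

Callum free: 08:00-10:25, 12:55-17:40 (invert busy blocks within the working day).
Rina free: 07:40-10:25, 11:25-12:25, 13:05-17:40.
Wei free: 08:00-17:15 (invert busy blocks within the working day).
Callum ∩ Rina: 08:00-10:25, 13:05-17:40.
Callum ∩ Rina ∩ Wei: 08:00-10:25, 13:05-17:15.
Summing the common windows: 145 + 250 = 395 minutes.

395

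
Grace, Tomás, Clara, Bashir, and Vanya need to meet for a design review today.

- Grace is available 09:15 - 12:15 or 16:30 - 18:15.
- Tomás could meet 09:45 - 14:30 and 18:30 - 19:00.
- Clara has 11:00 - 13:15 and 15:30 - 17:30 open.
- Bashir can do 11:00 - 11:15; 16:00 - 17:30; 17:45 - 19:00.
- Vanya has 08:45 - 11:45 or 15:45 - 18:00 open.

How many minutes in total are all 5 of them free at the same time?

15

Grace ∩ Tomás: 09:45-12:15.
Grace ∩ Tomás ∩ Clara: 11:00-12:15.
Grace ∩ Tomás ∩ Clara ∩ Bashir: 11:00-11:15.
Grace ∩ Tomás ∩ Clara ∩ Bashir ∩ Vanya: 11:00-11:15.
That's a single block of 15 minutes.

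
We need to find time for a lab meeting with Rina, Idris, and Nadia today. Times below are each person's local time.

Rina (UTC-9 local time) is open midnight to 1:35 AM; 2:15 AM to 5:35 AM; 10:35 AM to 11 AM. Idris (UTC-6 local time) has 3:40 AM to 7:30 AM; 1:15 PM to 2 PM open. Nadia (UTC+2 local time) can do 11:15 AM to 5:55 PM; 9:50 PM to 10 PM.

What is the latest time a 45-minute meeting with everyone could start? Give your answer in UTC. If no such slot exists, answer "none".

Rina in UTC: 09:00-10:35, 11:15-14:35, 19:35-20:00 (add 9h to convert from UTC-9).
Idris in UTC: 09:40-13:30, 19:15-20:00 (add 6h to convert from UTC-6).
Nadia in UTC: 09:15-15:55, 19:50-20:00 (subtract 2h to convert from UTC+2).
Rina ∩ Idris: 09:40-10:35, 11:15-13:30, 19:35-20:00.
Rina ∩ Idris ∩ Nadia: 09:40-10:35, 11:15-13:30, 19:50-20:00.
The last common window of at least 45 minutes is 11:15-13:30; a 45-minute meeting can start as late as 12:45 and still end by 13:30.

12:45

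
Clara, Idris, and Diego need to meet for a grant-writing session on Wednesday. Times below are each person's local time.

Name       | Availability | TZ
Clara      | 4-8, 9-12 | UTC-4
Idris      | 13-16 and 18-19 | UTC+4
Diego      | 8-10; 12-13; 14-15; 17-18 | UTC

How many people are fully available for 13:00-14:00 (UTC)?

1

Clara in UTC: 08:00-12:00, 13:00-16:00 (add 4h to convert from UTC-4).
Idris in UTC: 09:00-12:00, 14:00-15:00 (subtract 4h to convert from UTC+4).
Diego in UTC: 08:00-10:00, 12:00-13:00, 14:00-15:00, 17:00-18:00.
Clara can make the full 13:00-14:00 slot — that's 1.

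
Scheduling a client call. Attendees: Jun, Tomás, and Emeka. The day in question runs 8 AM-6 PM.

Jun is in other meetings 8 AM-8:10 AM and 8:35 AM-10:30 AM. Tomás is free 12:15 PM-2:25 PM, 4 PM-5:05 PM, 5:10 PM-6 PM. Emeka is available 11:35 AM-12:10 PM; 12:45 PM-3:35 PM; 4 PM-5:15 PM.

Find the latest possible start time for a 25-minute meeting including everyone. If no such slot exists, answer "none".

16:40

Jun free: 08:10-08:35, 10:30-18:00 (invert busy blocks within the working day).
Tomás free: 12:15-14:25, 16:00-17:05, 17:10-18:00.
Emeka free: 11:35-12:10, 12:45-15:35, 16:00-17:15.
Jun ∩ Tomás: 12:15-14:25, 16:00-17:05, 17:10-18:00.
Jun ∩ Tomás ∩ Emeka: 12:45-14:25, 16:00-17:05, 17:10-17:15.
The last common window of at least 25 minutes is 16:00-17:05; a 25-minute meeting can start as late as 16:40 and still end by 17:05.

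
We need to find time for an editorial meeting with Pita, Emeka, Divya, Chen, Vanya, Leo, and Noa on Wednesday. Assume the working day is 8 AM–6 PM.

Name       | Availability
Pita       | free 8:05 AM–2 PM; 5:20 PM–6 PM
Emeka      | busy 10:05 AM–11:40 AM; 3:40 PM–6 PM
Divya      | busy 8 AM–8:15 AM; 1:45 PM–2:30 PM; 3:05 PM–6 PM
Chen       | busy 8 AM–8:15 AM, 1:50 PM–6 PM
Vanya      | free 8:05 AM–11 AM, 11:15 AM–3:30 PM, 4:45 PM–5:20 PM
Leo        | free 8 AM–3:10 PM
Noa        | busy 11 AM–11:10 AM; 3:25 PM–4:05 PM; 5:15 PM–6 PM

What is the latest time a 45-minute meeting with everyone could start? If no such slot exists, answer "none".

13:00

Pita free: 08:05-14:00, 17:20-18:00.
Emeka free: 08:00-10:05, 11:40-15:40 (invert busy blocks within the working day).
Divya free: 08:15-13:45, 14:30-15:05 (invert busy blocks within the working day).
Chen free: 08:15-13:50 (invert busy blocks within the working day).
Vanya free: 08:05-11:00, 11:15-15:30, 16:45-17:20.
Leo free: 08:00-15:10.
Noa free: 08:00-11:00, 11:10-15:25, 16:05-17:15 (invert busy blocks within the working day).
Pita ∩ Emeka: 08:05-10:05, 11:40-14:00.
Pita ∩ Emeka ∩ Divya: 08:15-10:05, 11:40-13:45.
Pita ∩ Emeka ∩ Divya ∩ Chen: 08:15-10:05, 11:40-13:45.
Pita ∩ Emeka ∩ Divya ∩ Chen ∩ Vanya: 08:15-10:05, 11:40-13:45.
Pita ∩ Emeka ∩ Divya ∩ Chen ∩ Vanya ∩ Leo: 08:15-10:05, 11:40-13:45.
Pita ∩ Emeka ∩ Divya ∩ Chen ∩ Vanya ∩ Leo ∩ Noa: 08:15-10:05, 11:40-13:45.
The last common window of at least 45 minutes is 11:40-13:45; a 45-minute meeting can start as late as 13:00 and still end by 13:45.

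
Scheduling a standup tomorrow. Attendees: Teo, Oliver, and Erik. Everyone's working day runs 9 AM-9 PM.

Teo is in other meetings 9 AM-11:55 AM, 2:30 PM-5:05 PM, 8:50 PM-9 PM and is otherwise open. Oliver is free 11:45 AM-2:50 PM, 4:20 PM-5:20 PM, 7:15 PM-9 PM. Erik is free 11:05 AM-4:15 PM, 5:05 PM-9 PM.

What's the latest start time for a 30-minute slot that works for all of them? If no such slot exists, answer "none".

20:20

Teo free: 11:55-14:30, 17:05-20:50 (invert busy blocks within the working day).
Oliver free: 11:45-14:50, 16:20-17:20, 19:15-21:00.
Erik free: 11:05-16:15, 17:05-21:00.
Teo ∩ Oliver: 11:55-14:30, 17:05-17:20, 19:15-20:50.
Teo ∩ Oliver ∩ Erik: 11:55-14:30, 17:05-17:20, 19:15-20:50.
So the common availability across everyone is 11:55-14:30, 17:05-17:20, 19:15-20:50.
The last common window of at least 30 minutes is 19:15-20:50; a 30-minute meeting can start as late as 20:20 and still end by 20:50.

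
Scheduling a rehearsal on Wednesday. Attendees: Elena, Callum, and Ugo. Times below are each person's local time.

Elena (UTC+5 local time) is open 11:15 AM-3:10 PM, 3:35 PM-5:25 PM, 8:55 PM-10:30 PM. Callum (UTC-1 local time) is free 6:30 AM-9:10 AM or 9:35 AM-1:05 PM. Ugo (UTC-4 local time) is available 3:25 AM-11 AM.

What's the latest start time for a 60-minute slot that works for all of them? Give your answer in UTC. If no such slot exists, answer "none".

11:25

Elena in UTC: 06:15-10:10, 10:35-12:25, 15:55-17:30 (subtract 5h to convert from UTC+5).
Callum in UTC: 07:30-10:10, 10:35-14:05 (add 1h to convert from UTC-1).
Ugo in UTC: 07:25-15:00 (add 4h to convert from UTC-4).
Elena ∩ Callum: 07:30-10:10, 10:35-12:25.
Elena ∩ Callum ∩ Ugo: 07:30-10:10, 10:35-12:25.
The last common window of at least 60 minutes is 10:35-12:25; a 60-minute meeting can start as late as 11:25 and still end by 12:25.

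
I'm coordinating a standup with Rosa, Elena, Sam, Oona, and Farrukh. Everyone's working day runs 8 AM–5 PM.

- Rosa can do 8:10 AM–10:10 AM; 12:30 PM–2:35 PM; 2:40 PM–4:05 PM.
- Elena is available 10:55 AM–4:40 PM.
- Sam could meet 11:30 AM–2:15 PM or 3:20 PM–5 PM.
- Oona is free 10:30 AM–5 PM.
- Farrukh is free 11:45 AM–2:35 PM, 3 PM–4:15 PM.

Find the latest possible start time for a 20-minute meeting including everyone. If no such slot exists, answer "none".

15:45

Rosa ∩ Elena: 12:30-14:35, 14:40-16:05.
Rosa ∩ Elena ∩ Sam: 12:30-14:15, 15:20-16:05.
Rosa ∩ Elena ∩ Sam ∩ Oona: 12:30-14:15, 15:20-16:05.
Rosa ∩ Elena ∩ Sam ∩ Oona ∩ Farrukh: 12:30-14:15, 15:20-16:05.
Those are the intersection windows.
The last common window of at least 20 minutes is 15:20-16:05; a 20-minute meeting can start as late as 15:45 and still end by 16:05.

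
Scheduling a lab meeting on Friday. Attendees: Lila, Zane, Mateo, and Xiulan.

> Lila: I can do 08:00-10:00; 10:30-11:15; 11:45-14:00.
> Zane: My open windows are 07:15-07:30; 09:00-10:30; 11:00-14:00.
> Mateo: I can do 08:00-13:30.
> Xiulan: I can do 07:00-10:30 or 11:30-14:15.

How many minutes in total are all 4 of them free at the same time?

165

Lila ∩ Zane: 09:00-10:00, 11:00-11:15, 11:45-14:00.
Lila ∩ Zane ∩ Mateo: 09:00-10:00, 11:00-11:15, 11:45-13:30.
Lila ∩ Zane ∩ Mateo ∩ Xiulan: 09:00-10:00, 11:45-13:30.
So the common availability across everyone is 09:00-10:00, 11:45-13:30.
Summing the common windows: 60 + 105 = 165 minutes.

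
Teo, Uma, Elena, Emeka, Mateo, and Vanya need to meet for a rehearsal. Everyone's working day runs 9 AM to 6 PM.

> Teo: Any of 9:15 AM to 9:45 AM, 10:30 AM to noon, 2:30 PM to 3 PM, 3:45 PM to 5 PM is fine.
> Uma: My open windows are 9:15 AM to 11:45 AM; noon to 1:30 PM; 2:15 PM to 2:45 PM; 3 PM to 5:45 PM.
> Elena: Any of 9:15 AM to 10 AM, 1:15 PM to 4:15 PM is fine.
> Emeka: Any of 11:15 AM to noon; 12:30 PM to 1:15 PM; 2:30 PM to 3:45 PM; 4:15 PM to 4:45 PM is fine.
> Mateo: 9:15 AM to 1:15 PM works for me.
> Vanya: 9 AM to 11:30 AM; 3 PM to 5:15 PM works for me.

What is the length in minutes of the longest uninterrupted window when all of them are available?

Teo ∩ Uma: 09:15-09:45, 10:30-11:45, 14:30-14:45, 15:45-17:00.
Teo ∩ Uma ∩ Elena: 09:15-09:45, 14:30-14:45, 15:45-16:15.
Teo ∩ Uma ∩ Elena ∩ Emeka: 14:30-14:45.
Teo ∩ Uma ∩ Elena ∩ Emeka ∩ Mateo: ∅.
Teo ∩ Uma ∩ Elena ∩ Emeka ∩ Mateo ∩ Vanya: ∅.
There is no time when everyone is free.
No common window exists, so the longest block is 0 minutes.

0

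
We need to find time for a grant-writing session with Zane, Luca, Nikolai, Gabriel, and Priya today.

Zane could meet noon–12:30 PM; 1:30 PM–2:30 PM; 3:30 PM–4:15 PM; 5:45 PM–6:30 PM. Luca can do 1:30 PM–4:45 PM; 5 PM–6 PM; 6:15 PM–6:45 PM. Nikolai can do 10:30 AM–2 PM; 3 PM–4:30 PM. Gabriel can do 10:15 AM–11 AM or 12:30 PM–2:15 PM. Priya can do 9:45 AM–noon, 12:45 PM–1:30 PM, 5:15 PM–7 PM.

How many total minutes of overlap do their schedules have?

Zane ∩ Luca: 13:30-14:30, 15:30-16:15, 17:45-18:00, 18:15-18:30.
Zane ∩ Luca ∩ Nikolai: 13:30-14:00, 15:30-16:15.
Zane ∩ Luca ∩ Nikolai ∩ Gabriel: 13:30-14:00.
Zane ∩ Luca ∩ Nikolai ∩ Gabriel ∩ Priya: ∅.
There is no time when everyone is free.
There is no common window, so the total is 0 minutes.

0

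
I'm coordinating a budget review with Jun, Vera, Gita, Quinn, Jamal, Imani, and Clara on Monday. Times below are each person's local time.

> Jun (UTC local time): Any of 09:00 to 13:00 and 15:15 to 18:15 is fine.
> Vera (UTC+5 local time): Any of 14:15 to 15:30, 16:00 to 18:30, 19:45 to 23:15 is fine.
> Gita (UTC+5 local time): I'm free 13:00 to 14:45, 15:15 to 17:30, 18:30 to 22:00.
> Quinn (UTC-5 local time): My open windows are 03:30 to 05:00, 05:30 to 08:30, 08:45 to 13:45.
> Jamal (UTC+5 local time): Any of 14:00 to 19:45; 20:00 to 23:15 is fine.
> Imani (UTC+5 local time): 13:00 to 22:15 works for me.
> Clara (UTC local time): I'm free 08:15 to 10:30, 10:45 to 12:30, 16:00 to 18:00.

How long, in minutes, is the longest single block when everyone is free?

Jun in UTC: 09:00-13:00, 15:15-18:15.
Vera in UTC: 09:15-10:30, 11:00-13:30, 14:45-18:15 (subtract 5h to convert from UTC+5).
Gita in UTC: 08:00-09:45, 10:15-12:30, 13:30-17:00 (subtract 5h to convert from UTC+5).
Quinn in UTC: 08:30-10:00, 10:30-13:30, 13:45-18:45 (add 5h to convert from UTC-5).
Jamal in UTC: 09:00-14:45, 15:00-18:15 (subtract 5h to convert from UTC+5).
Imani in UTC: 08:00-17:15 (subtract 5h to convert from UTC+5).
Clara in UTC: 08:15-10:30, 10:45-12:30, 16:00-18:00.
Jun ∩ Vera: 09:15-10:30, 11:00-13:00, 15:15-18:15.
Jun ∩ Vera ∩ Gita: 09:15-09:45, 10:15-10:30, 11:00-12:30, 15:15-17:00.
Jun ∩ Vera ∩ Gita ∩ Quinn: 09:15-09:45, 11:00-12:30, 15:15-17:00.
Jun ∩ Vera ∩ Gita ∩ Quinn ∩ Jamal: 09:15-09:45, 11:00-12:30, 15:15-17:00.
Jun ∩ Vera ∩ Gita ∩ Quinn ∩ Jamal ∩ Imani: 09:15-09:45, 11:00-12:30, 15:15-17:00.
Jun ∩ Vera ∩ Gita ∩ Quinn ∩ Jamal ∩ Imani ∩ Clara: 09:15-09:45, 11:00-12:30, 16:00-17:00.
The longest is 11:00-12:30 at 90 minutes.

90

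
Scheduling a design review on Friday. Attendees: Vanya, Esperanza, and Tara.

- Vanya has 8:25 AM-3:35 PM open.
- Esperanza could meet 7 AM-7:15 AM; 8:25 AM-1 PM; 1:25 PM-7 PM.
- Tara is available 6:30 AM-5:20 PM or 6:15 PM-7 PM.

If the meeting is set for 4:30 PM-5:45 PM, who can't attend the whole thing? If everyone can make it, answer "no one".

Tara, Vanya

Vanya: not fully free for 16:30-17:45. Esperanza: free for 16:30-17:45. Tara: not fully free for 16:30-17:45.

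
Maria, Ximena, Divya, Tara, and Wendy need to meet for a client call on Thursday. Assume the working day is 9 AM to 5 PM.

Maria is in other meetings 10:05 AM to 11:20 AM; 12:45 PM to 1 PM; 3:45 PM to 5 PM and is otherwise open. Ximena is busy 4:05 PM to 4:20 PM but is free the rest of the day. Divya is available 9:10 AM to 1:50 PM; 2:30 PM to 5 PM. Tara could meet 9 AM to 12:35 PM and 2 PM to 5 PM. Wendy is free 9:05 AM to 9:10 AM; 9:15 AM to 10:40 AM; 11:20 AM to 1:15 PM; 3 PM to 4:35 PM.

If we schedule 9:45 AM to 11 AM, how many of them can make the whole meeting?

Maria free: 09:00-10:05, 11:20-12:45, 13:00-15:45 (invert busy blocks within the working day).
Ximena free: 09:00-16:05, 16:20-17:00 (invert busy blocks within the working day).
Divya free: 09:10-13:50, 14:30-17:00.
Tara free: 09:00-12:35, 14:00-17:00.
Wendy free: 09:05-09:10, 09:15-10:40, 11:20-13:15, 15:00-16:35.
Ximena, Divya, and Tara can make the full 09:45-11:00 slot — that's 3.

3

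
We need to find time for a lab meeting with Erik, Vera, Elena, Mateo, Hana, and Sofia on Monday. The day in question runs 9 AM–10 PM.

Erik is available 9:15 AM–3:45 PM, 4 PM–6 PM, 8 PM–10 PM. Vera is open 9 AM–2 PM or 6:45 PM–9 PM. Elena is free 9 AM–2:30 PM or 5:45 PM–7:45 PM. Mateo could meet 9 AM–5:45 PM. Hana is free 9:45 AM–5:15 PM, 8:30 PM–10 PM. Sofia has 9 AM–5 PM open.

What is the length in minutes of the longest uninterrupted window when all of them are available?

Erik ∩ Vera: 09:15-14:00, 20:00-21:00.
Erik ∩ Vera ∩ Elena: 09:15-14:00.
Erik ∩ Vera ∩ Elena ∩ Mateo: 09:15-14:00.
Erik ∩ Vera ∩ Elena ∩ Mateo ∩ Hana: 09:45-14:00.
Erik ∩ Vera ∩ Elena ∩ Mateo ∩ Hana ∩ Sofia: 09:45-14:00.
The longest is 09:45-14:00 at 255 minutes.

255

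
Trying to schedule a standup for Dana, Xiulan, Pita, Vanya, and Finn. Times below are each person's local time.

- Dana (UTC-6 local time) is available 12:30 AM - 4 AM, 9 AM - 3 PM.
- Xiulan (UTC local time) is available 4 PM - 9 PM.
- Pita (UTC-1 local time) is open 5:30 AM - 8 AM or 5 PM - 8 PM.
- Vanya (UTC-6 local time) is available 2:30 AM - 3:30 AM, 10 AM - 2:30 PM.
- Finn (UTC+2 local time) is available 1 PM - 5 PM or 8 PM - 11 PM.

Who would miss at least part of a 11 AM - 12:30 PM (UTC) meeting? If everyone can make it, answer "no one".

Dana, Pita, Vanya, Xiulan

Dana in UTC: 06:30-10:00, 15:00-21:00 (add 6h to convert from UTC-6).
Xiulan in UTC: 16:00-21:00.
Pita in UTC: 06:30-09:00, 18:00-21:00 (add 1h to convert from UTC-1).
Vanya in UTC: 08:30-09:30, 16:00-20:30 (add 6h to convert from UTC-6).
Finn in UTC: 11:00-15:00, 18:00-21:00 (subtract 2h to convert from UTC+2).
Dana: not fully free for 11:00-12:30. Xiulan: not fully free for 11:00-12:30. Pita: not fully free for 11:00-12:30. Vanya: not fully free for 11:00-12:30. Finn: free for 11:00-12:30.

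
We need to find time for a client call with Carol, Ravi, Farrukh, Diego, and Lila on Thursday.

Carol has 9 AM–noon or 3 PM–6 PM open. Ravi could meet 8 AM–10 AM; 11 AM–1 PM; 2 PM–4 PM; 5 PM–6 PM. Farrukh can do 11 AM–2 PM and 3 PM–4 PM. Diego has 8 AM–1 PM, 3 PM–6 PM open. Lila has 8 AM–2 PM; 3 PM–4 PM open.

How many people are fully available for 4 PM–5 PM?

2

Carol and Diego can make the full 16:00-17:00 slot — that's 2.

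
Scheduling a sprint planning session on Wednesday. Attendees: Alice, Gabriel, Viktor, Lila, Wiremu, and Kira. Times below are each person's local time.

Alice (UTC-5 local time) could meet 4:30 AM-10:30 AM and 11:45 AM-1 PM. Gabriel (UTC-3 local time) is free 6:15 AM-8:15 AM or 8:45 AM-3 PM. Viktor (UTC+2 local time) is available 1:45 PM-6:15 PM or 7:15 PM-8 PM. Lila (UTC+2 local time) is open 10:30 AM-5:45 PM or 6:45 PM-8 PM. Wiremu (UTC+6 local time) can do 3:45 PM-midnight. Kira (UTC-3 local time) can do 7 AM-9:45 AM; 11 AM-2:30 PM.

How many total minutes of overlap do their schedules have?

165

Alice in UTC: 09:30-15:30, 16:45-18:00 (add 5h to convert from UTC-5).
Gabriel in UTC: 09:15-11:15, 11:45-18:00 (add 3h to convert from UTC-3).
Viktor in UTC: 11:45-16:15, 17:15-18:00 (subtract 2h to convert from UTC+2).
Lila in UTC: 08:30-15:45, 16:45-18:00 (subtract 2h to convert from UTC+2).
Wiremu in UTC: 09:45-18:00 (subtract 6h to convert from UTC+6).
Kira in UTC: 10:00-12:45, 14:00-17:30 (add 3h to convert from UTC-3).
Alice ∩ Gabriel: 09:30-11:15, 11:45-15:30, 16:45-18:00.
Alice ∩ Gabriel ∩ Viktor: 11:45-15:30, 17:15-18:00.
Alice ∩ Gabriel ∩ Viktor ∩ Lila: 11:45-15:30, 17:15-18:00.
Alice ∩ Gabriel ∩ Viktor ∩ Lila ∩ Wiremu: 11:45-15:30, 17:15-18:00.
Alice ∩ Gabriel ∩ Viktor ∩ Lila ∩ Wiremu ∩ Kira: 11:45-12:45, 14:00-15:30, 17:15-17:30.
Those are the intersection windows.
Summing the common windows: 60 + 90 + 15 = 165 minutes.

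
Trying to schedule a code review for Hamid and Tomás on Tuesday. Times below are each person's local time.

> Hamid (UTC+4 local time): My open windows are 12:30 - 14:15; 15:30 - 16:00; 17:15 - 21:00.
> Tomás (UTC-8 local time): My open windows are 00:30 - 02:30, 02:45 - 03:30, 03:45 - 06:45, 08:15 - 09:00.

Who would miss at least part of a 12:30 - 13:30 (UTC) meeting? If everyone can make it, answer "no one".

Hamid

Hamid in UTC: 08:30-10:15, 11:30-12:00, 13:15-17:00 (subtract 4h to convert from UTC+4).
Tomás in UTC: 08:30-10:30, 10:45-11:30, 11:45-14:45, 16:15-17:00 (add 8h to convert from UTC-8).
Hamid: not fully free for 12:30-13:30. Tomás: free for 12:30-13:30.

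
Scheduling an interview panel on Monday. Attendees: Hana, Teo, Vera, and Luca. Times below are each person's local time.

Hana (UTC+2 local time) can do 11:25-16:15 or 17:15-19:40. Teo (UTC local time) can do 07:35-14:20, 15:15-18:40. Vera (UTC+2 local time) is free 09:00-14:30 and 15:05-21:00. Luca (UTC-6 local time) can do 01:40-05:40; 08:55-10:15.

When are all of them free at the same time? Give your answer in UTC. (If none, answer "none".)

09:25-11:40, 15:15-16:15

Hana in UTC: 09:25-14:15, 15:15-17:40 (subtract 2h to convert from UTC+2).
Teo in UTC: 07:35-14:20, 15:15-18:40.
Vera in UTC: 07:00-12:30, 13:05-19:00 (subtract 2h to convert from UTC+2).
Luca in UTC: 07:40-11:40, 14:55-16:15 (add 6h to convert from UTC-6).
Hana ∩ Teo: 09:25-14:15, 15:15-17:40.
Hana ∩ Teo ∩ Vera: 09:25-12:30, 13:05-14:15, 15:15-17:40.
Hana ∩ Teo ∩ Vera ∩ Luca: 09:25-11:40, 15:15-16:15.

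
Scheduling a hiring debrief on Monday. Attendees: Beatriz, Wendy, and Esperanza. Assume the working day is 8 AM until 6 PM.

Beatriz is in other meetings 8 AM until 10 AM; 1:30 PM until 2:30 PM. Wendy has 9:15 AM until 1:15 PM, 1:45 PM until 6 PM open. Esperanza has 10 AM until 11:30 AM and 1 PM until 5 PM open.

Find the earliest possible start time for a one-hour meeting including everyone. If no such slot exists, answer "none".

10:00

Beatriz free: 10:00-13:30, 14:30-18:00 (invert busy blocks within the working day).
Wendy free: 09:15-13:15, 13:45-18:00.
Esperanza free: 10:00-11:30, 13:00-17:00.
Beatriz ∩ Wendy: 10:00-13:15, 14:30-18:00.
Beatriz ∩ Wendy ∩ Esperanza: 10:00-11:30, 13:00-13:15, 14:30-17:00.
The first common window of at least 60 minutes is 10:00-11:30, so the earliest start is 10:00.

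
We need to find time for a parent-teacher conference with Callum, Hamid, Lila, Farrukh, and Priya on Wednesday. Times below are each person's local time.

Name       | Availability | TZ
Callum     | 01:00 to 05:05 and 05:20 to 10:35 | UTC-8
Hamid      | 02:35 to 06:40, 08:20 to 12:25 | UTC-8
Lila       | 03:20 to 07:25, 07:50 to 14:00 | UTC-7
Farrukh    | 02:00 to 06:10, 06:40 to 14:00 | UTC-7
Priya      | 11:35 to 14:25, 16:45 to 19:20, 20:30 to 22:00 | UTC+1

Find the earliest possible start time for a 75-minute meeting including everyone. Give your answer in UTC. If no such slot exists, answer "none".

10:35

Callum in UTC: 09:00-13:05, 13:20-18:35 (add 8h to convert from UTC-8).
Hamid in UTC: 10:35-14:40, 16:20-20:25 (add 8h to convert from UTC-8).
Lila in UTC: 10:20-14:25, 14:50-21:00 (add 7h to convert from UTC-7).
Farrukh in UTC: 09:00-13:10, 13:40-21:00 (add 7h to convert from UTC-7).
Priya in UTC: 10:35-13:25, 15:45-18:20, 19:30-21:00 (subtract 1h to convert from UTC+1).
Callum ∩ Hamid: 10:35-13:05, 13:20-14:40, 16:20-18:35.
Callum ∩ Hamid ∩ Lila: 10:35-13:05, 13:20-14:25, 16:20-18:35.
Callum ∩ Hamid ∩ Lila ∩ Farrukh: 10:35-13:05, 13:40-14:25, 16:20-18:35.
Callum ∩ Hamid ∩ Lila ∩ Farrukh ∩ Priya: 10:35-13:05, 16:20-18:20.
Those are the intersection windows.
The first common window of at least 75 minutes is 10:35-13:05, so the earliest start is 10:35.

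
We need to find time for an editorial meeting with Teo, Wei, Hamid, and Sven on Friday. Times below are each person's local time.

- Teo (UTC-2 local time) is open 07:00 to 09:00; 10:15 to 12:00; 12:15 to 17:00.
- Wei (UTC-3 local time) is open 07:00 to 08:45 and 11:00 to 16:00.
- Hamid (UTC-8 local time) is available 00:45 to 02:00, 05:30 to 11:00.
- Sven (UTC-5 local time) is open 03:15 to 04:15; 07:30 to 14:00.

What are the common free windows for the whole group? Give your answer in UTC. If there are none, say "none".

Teo in UTC: 09:00-11:00, 12:15-14:00, 14:15-19:00 (add 2h to convert from UTC-2).
Wei in UTC: 10:00-11:45, 14:00-19:00 (add 3h to convert from UTC-3).
Hamid in UTC: 08:45-10:00, 13:30-19:00 (add 8h to convert from UTC-8).
Sven in UTC: 08:15-09:15, 12:30-19:00 (add 5h to convert from UTC-5).
Teo ∩ Wei: 10:00-11:00, 14:15-19:00.
Teo ∩ Wei ∩ Hamid: 14:15-19:00.
Teo ∩ Wei ∩ Hamid ∩ Sven: 14:15-19:00.

14:15-19:00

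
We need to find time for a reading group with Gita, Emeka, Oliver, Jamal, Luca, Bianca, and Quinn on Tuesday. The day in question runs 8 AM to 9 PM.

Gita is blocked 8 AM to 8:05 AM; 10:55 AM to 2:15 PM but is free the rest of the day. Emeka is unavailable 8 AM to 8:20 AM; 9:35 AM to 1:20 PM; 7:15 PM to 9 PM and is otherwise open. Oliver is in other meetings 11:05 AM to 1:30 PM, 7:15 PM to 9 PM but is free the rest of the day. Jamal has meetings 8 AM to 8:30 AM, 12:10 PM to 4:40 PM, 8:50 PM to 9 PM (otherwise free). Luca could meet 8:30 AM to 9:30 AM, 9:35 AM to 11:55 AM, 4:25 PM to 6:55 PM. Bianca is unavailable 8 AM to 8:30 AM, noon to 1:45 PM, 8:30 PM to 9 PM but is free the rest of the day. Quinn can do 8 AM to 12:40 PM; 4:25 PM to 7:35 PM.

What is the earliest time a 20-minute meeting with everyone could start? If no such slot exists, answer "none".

08:30

Gita free: 08:05-10:55, 14:15-21:00 (invert busy blocks within the working day).
Emeka free: 08:20-09:35, 13:20-19:15 (invert busy blocks within the working day).
Oliver free: 08:00-11:05, 13:30-19:15 (invert busy blocks within the working day).
Jamal free: 08:30-12:10, 16:40-20:50 (invert busy blocks within the working day).
Luca free: 08:30-09:30, 09:35-11:55, 16:25-18:55.
Bianca free: 08:30-12:00, 13:45-20:30 (invert busy blocks within the working day).
Quinn free: 08:00-12:40, 16:25-19:35.
Gita ∩ Emeka: 08:20-09:35, 14:15-19:15.
Gita ∩ Emeka ∩ Oliver: 08:20-09:35, 14:15-19:15.
Gita ∩ Emeka ∩ Oliver ∩ Jamal: 08:30-09:35, 16:40-19:15.
Gita ∩ Emeka ∩ Oliver ∩ Jamal ∩ Luca: 08:30-09:30, 16:40-18:55.
Gita ∩ Emeka ∩ Oliver ∩ Jamal ∩ Luca ∩ Bianca: 08:30-09:30, 16:40-18:55.
Gita ∩ Emeka ∩ Oliver ∩ Jamal ∩ Luca ∩ Bianca ∩ Quinn: 08:30-09:30, 16:40-18:55.
The first common window of at least 20 minutes is 08:30-09:30, so the earliest start is 08:30.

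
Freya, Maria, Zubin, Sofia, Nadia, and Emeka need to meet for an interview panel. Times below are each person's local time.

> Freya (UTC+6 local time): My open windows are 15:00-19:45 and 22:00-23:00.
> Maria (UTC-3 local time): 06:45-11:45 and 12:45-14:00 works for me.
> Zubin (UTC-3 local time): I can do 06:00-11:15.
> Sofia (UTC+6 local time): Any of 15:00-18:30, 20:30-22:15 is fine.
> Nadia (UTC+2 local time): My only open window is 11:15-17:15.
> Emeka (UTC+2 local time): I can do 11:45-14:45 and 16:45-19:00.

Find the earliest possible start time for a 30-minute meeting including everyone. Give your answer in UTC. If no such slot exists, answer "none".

Freya in UTC: 09:00-13:45, 16:00-17:00 (subtract 6h to convert from UTC+6).
Maria in UTC: 09:45-14:45, 15:45-17:00 (add 3h to convert from UTC-3).
Zubin in UTC: 09:00-14:15 (add 3h to convert from UTC-3).
Sofia in UTC: 09:00-12:30, 14:30-16:15 (subtract 6h to convert from UTC+6).
Nadia in UTC: 09:15-15:15 (subtract 2h to convert from UTC+2).
Emeka in UTC: 09:45-12:45, 14:45-17:00 (subtract 2h to convert from UTC+2).
Freya ∩ Maria: 09:45-13:45, 16:00-17:00.
Freya ∩ Maria ∩ Zubin: 09:45-13:45.
Freya ∩ Maria ∩ Zubin ∩ Sofia: 09:45-12:30.
Freya ∩ Maria ∩ Zubin ∩ Sofia ∩ Nadia: 09:45-12:30.
Freya ∩ Maria ∩ Zubin ∩ Sofia ∩ Nadia ∩ Emeka: 09:45-12:30.
The first common window of at least 30 minutes is 09:45-12:30, so the earliest start is 09:45.

09:45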